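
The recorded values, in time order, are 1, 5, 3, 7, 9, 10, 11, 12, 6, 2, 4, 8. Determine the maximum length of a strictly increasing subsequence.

Let dp[i] be the length of the longest such subsequence ending at index i:
i:      1  2  3  4  5  6  7  8  9 10 11 12
a[i]:   1  5  3  7  9 10 11 12  6  2  4  8
dp:     1  2  2  3  4  5  6  7  3  2  3  4
Maximum dp value is 7.

7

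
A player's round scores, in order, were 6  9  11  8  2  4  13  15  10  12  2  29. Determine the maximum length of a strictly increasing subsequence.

6

Track the smallest tail for each achievable length (strict):
6 → extends → [6]
9 → extends → [6, 9]
11 → extends → [6, 9, 11]
8 → replaces 9 → [6, 8, 11]
2 → replaces 6 → [2, 8, 11]
4 → replaces 8 → [2, 4, 11]
13 → extends → [2, 4, 11, 13]
15 → extends → [2, 4, 11, 13, 15]
10 → replaces 11 → [2, 4, 10, 13, 15]
12 → replaces 13 → [2, 4, 10, 12, 15]
2 → already a tail → [2, 4, 10, 12, 15]
29 → extends → [2, 4, 10, 12, 15, 29]
Six tails, so the longest strictly increasing subsequence has length 6 (e.g. 6, 9, 11, 13, 15, 29).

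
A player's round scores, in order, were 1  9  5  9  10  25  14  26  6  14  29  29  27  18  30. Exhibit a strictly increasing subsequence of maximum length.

1, 5, 9, 10, 25, 26, 29, 30

Patience tails give the LIS length; then backtrack through the dp parents:
1 → extends → [1]
9 → extends → [1, 9]
5 → replaces 9 → [1, 5]
9 → extends → [1, 5, 9]
10 → extends → [1, 5, 9, 10]
25 → extends → [1, 5, 9, 10, 25]
14 → replaces 25 → [1, 5, 9, 10, 14]
26 → extends → [1, 5, 9, 10, 14, 26]
6 → replaces 9 → [1, 5, 6, 10, 14, 26]
14 → already a tail → [1, 5, 6, 10, 14, 26]
29 → extends → [1, 5, 6, 10, 14, 26, 29]
29 → already a tail → [1, 5, 6, 10, 14, 26, 29]
27 → replaces 29 → [1, 5, 6, 10, 14, 26, 27]
18 → replaces 26 → [1, 5, 6, 10, 14, 18, 27]
30 → extends → [1, 5, 6, 10, 14, 18, 27, 30]
Length 8; one witness is 1, 5, 9, 10, 25, 26, 29, 30.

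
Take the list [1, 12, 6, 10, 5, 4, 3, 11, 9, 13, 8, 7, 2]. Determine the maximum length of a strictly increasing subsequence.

Let dp[i] be the length of the longest such subsequence ending at index i:
i:      1  2  3  4  5  6  7  8  9 10 11 12 13
a[i]:   1 12  6 10  5  4  3 11  9 13  8  7  2
dp:     1  2  2  3  2  2  2  4  3  5  3  3  2
Maximum dp value is 5.

5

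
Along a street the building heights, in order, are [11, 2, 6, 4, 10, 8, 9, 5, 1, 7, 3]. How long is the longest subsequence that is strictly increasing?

Let dp[i] be the length of the longest such subsequence ending at index i:
i:      1  2  3  4  5  6  7  8  9 10 11
a[i]:  11  2  6  4 10  8  9  5  1  7  3
dp:     1  1  2  2  3  3  4  3  1  4  2
Maximum dp value is 4.

4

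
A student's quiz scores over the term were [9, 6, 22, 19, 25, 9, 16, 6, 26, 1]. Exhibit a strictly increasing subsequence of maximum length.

9, 22, 25, 26

Patience tails give the LIS length; then backtrack through the dp parents:
9 → extends → [9]
6 → replaces 9 → [6]
22 → extends → [6, 22]
19 → replaces 22 → [6, 19]
25 → extends → [6, 19, 25]
9 → replaces 19 → [6, 9, 25]
16 → replaces 25 → [6, 9, 16]
6 → already a tail → [6, 9, 16]
26 → extends → [6, 9, 16, 26]
1 → replaces 6 → [1, 9, 16, 26]
Length 4; one witness is 9, 22, 25, 26.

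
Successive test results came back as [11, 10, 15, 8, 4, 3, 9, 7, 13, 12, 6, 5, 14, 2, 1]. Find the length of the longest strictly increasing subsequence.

Let dp[i] be the length of the longest such subsequence ending at index i:
i:      1  2  3  4  5  6  7  8  9 10 11 12 13 14 15
a[i]:  11 10 15  8  4  3  9  7 13 12  6  5 14  2  1
dp:     1  1  2  1  1  1  2  2  3  3  2  2  4  1  1
Maximum dp value is 4.

4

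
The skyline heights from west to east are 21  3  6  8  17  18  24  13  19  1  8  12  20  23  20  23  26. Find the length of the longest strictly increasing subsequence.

9

Track the smallest tail for each achievable length (strict):
21 → extends → [21]
3 → replaces 21 → [3]
6 → extends → [3, 6]
8 → extends → [3, 6, 8]
17 → extends → [3, 6, 8, 17]
18 → extends → [3, 6, 8, 17, 18]
24 → extends → [3, 6, 8, 17, 18, 24]
13 → replaces 17 → [3, 6, 8, 13, 18, 24]
19 → replaces 24 → [3, 6, 8, 13, 18, 19]
1 → replaces 3 → [1, 6, 8, 13, 18, 19]
8 → already a tail → [1, 6, 8, 13, 18, 19]
12 → replaces 13 → [1, 6, 8, 12, 18, 19]
20 → extends → [1, 6, 8, 12, 18, 19, 20]
23 → extends → [1, 6, 8, 12, 18, 19, 20, 23]
20 → already a tail → [1, 6, 8, 12, 18, 19, 20, 23]
23 → already a tail → [1, 6, 8, 12, 18, 19, 20, 23]
26 → extends → [1, 6, 8, 12, 18, 19, 20, 23, 26]
Nine tails, so the longest strictly increasing subsequence has length 9 (e.g. 3, 6, 8, 17, 18, 19, 20, 23, 26).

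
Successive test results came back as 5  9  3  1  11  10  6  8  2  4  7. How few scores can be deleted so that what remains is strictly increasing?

7

Fewest deletions = n − (longest strictly increasing subsequence).
Patience tails:
5 → extends → [5]
9 → extends → [5, 9]
3 → replaces 5 → [3, 9]
1 → replaces 3 → [1, 9]
11 → extends → [1, 9, 11]
10 → replaces 11 → [1, 9, 10]
6 → replaces 9 → [1, 6, 10]
8 → replaces 10 → [1, 6, 8]
2 → replaces 6 → [1, 2, 8]
4 → replaces 8 → [1, 2, 4]
7 → extends → [1, 2, 4, 7]
Longest strictly increasing subsequence has length 4, so deletions = 11 − 4 = 7.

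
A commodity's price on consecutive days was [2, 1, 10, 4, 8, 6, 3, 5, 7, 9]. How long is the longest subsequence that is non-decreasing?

5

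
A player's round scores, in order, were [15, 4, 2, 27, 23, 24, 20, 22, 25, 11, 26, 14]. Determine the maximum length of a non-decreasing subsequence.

Let dp[i] be the length of the longest such subsequence ending at index i:
i:      1  2  3  4  5  6  7  8  9 10 11 12
a[i]:  15  4  2 27 23 24 20 22 25 11 26 14
dp:     1  1  1  2  2  3  2  3  4  2  5  3
Maximum dp value is 5.

5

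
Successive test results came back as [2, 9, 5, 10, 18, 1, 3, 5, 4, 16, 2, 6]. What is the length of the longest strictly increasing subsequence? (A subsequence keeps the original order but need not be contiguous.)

Let dp[i] be the length of the longest such subsequence ending at index i:
i:      1  2  3  4  5  6  7  8  9 10 11 12
a[i]:   2  9  5 10 18  1  3  5  4 16  2  6
dp:     1  2  2  3  4  1  2  3  3  4  2  4
Maximum dp value is 4.

4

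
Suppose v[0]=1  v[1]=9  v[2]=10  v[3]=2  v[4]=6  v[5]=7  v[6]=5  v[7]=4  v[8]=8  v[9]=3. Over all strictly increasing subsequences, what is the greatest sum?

Let S[i] be the best sum of a strictly increasing subsequence ending at i:
i:      0  1  2  3  4  5  6  7  8  9
v[i]:   1  9 10  2  6  7  5  4  8  3
S:      1 10 20  3  9 16  8  7 24  6
Maximum is 24 (e.g. 1 + 2 + 6 + 7 + 8).

24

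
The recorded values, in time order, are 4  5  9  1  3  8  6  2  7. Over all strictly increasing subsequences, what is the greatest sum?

Let S[i] be the best sum of a strictly increasing subsequence ending at i:
i:      1  2  3  4  5  6  7  8  9
a[i]:   4  5  9  1  3  8  6  2  7
S:      4  9 18  1  4 17 15  3 22
Maximum is 22 (e.g. 4 + 5 + 6 + 7).

22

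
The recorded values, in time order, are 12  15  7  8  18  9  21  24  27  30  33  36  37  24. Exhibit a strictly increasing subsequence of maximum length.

Patience tails give the LIS length; then backtrack through the dp parents:
12 → extends → [12]
15 → extends → [12, 15]
7 → replaces 12 → [7, 15]
8 → replaces 15 → [7, 8]
18 → extends → [7, 8, 18]
9 → replaces 18 → [7, 8, 9]
21 → extends → [7, 8, 9, 21]
24 → extends → [7, 8, 9, 21, 24]
27 → extends → [7, 8, 9, 21, 24, 27]
30 → extends → [7, 8, 9, 21, 24, 27, 30]
33 → extends → [7, 8, 9, 21, 24, 27, 30, 33]
36 → extends → [7, 8, 9, 21, 24, 27, 30, 33, 36]
37 → extends → [7, 8, 9, 21, 24, 27, 30, 33, 36, 37]
24 → already a tail → [7, 8, 9, 21, 24, 27, 30, 33, 36, 37]
Length 10; one witness is 12, 15, 18, 21, 24, 27, 30, 33, 36, 37.

12, 15, 18, 21, 24, 27, 30, 33, 36, 37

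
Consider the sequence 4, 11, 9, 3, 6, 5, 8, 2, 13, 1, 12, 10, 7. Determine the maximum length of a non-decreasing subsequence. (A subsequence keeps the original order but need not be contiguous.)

4

Let dp[i] be the length of the longest such subsequence ending at index i:
i:      1  2  3  4  5  6  7  8  9 10 11 12 13
a[i]:   4 11  9  3  6  5  8  2 13  1 12 10  7
dp:     1  2  2  1  2  2  3  1  4  1  4  4  3
Maximum dp value is 4.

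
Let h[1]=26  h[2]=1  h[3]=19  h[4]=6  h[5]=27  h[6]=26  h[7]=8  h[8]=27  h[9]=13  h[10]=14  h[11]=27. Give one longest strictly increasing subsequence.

1, 6, 8, 13, 14, 27

Patience tails give the LIS length; then backtrack through the dp parents:
26 → extends → [26]
1 → replaces 26 → [1]
19 → extends → [1, 19]
6 → replaces 19 → [1, 6]
27 → extends → [1, 6, 27]
26 → replaces 27 → [1, 6, 26]
8 → replaces 26 → [1, 6, 8]
27 → extends → [1, 6, 8, 27]
13 → replaces 27 → [1, 6, 8, 13]
14 → extends → [1, 6, 8, 13, 14]
27 → extends → [1, 6, 8, 13, 14, 27]
Length 6; one witness is 1, 6, 8, 13, 14, 27.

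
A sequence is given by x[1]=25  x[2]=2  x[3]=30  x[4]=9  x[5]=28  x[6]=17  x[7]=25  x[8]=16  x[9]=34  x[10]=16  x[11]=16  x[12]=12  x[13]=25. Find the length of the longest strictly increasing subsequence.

Let dp[i] be the length of the longest such subsequence ending at index i:
i:      1  2  3  4  5  6  7  8  9 10 11 12 13
x[i]:  25  2 30  9 28 17 25 16 34 16 16 12 25
dp:     1  1  2  2  3  3  4  3  5  3  3  3  4
Maximum dp value is 5.

5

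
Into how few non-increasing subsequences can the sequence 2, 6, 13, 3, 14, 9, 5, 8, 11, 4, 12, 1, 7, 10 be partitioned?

Place each on the leftmost legal pile:
2 → new pile 1 (tops now [2])
6 → new pile 2 (tops now [2, 6])
13 → new pile 3 (tops now [2, 6, 13])
3 → pile 2 (tops now [2, 3, 13])
14 → new pile 4 (tops now [2, 3, 13, 14])
9 → pile 3 (tops now [2, 3, 9, 14])
5 → pile 3 (tops now [2, 3, 5, 14])
8 → pile 4 (tops now [2, 3, 5, 8])
11 → new pile 5 (tops now [2, 3, 5, 8, 11])
4 → pile 3 (tops now [2, 3, 4, 8, 11])
12 → new pile 6 (tops now [2, 3, 4, 8, 11, 12])
1 → pile 1 (tops now [1, 3, 4, 8, 11, 12])
7 → pile 4 (tops now [1, 3, 4, 7, 11, 12])
10 → pile 5 (tops now [1, 3, 4, 7, 10, 12])
Six piles.

6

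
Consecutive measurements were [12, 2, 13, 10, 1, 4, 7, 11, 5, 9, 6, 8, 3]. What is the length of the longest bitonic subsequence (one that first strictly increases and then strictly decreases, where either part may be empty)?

7

inc[i] = longest strictly increasing subsequence ending at i; dec[i] = longest strictly decreasing subsequence starting at i:
i:      1  2  3  4  5  6  7  8  9 10 11 12 13
a[i]:  12  2 13 10  1  4  7 11  5  9  6  8  3
inc:    1  1  2  2  1  2  3  4  3  4  4  5  2
dec:    5  2  5  4  1  2  3  4  2  3  2  2  1
Best peak at i=8 (value 11): inc=4, dec=4, length 4+4−1 = 7.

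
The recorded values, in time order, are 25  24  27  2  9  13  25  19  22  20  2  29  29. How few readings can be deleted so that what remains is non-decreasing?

6

Fewest deletions = n − (longest non-decreasing subsequence).
i:      1  2  3  4  5  6  7  8  9 10 11 12 13
a[i]:  25 24 27  2  9 13 25 19 22 20  2 29 29
dp:     1  1  2  1  2  3  4  4  5  5  2  6  7
max dp = 7, so deletions = 13 − 7 = 6.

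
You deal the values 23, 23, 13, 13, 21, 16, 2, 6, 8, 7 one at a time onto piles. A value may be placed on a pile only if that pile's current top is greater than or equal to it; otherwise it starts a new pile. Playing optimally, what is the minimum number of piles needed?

3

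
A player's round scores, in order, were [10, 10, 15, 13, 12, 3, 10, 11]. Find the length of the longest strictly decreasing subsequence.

4

Negate each value so 'decreasing' becomes 'increasing', then run patience tails on the negated sequence:
-10 → extends → [-10]
-10 → already a tail → [-10]
-15 → replaces -10 → [-15]
-13 → extends → [-15, -13]
-12 → extends → [-15, -13, -12]
-3 → extends → [-15, -13, -12, -3]
-10 → replaces -3 → [-15, -13, -12, -10]
-11 → replaces -10 → [-15, -13, -12, -11]
Four tails, so the longest strictly decreasing subsequence of the original has length 4.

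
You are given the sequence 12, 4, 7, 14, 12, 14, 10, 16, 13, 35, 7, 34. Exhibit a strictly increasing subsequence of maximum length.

4, 7, 12, 14, 16, 35

Patience tails give the LIS length; then backtrack through the dp parents:
12 → extends → [12]
4 → replaces 12 → [4]
7 → extends → [4, 7]
14 → extends → [4, 7, 14]
12 → replaces 14 → [4, 7, 12]
14 → extends → [4, 7, 12, 14]
10 → replaces 12 → [4, 7, 10, 14]
16 → extends → [4, 7, 10, 14, 16]
13 → replaces 14 → [4, 7, 10, 13, 16]
35 → extends → [4, 7, 10, 13, 16, 35]
7 → already a tail → [4, 7, 10, 13, 16, 35]
34 → replaces 35 → [4, 7, 10, 13, 16, 34]
Length 6; one witness is 4, 7, 12, 14, 16, 35.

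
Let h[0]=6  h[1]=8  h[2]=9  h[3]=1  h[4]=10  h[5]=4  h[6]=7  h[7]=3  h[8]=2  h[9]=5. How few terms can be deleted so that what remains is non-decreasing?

Fewest deletions = n − (longest non-decreasing subsequence).
i:      0  1  2  3  4  5  6  7  8  9
h[i]:   6  8  9  1 10  4  7  3  2  5
dp:     1  2  3  1  4  2  3  2  2  3
max dp = 4, so deletions = 10 − 4 = 6.

6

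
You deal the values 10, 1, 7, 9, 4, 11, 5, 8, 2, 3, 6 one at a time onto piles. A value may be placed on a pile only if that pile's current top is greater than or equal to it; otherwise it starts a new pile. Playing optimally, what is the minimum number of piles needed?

4

Place each on the leftmost legal pile:
10 → new pile 1 (tops now [10])
1 → pile 1 (tops now [1])
7 → new pile 2 (tops now [1, 7])
9 → new pile 3 (tops now [1, 7, 9])
4 → pile 2 (tops now [1, 4, 9])
11 → new pile 4 (tops now [1, 4, 9, 11])
5 → pile 3 (tops now [1, 4, 5, 11])
8 → pile 4 (tops now [1, 4, 5, 8])
2 → pile 2 (tops now [1, 2, 5, 8])
3 → pile 3 (tops now [1, 2, 3, 8])
6 → pile 4 (tops now [1, 2, 3, 6])
Four piles.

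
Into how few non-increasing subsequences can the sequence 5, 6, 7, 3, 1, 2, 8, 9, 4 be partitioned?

Place each on the leftmost legal pile:
5 → new pile 1 (tops now [5])
6 → new pile 2 (tops now [5, 6])
7 → new pile 3 (tops now [5, 6, 7])
3 → pile 1 (tops now [3, 6, 7])
1 → pile 1 (tops now [1, 6, 7])
2 → pile 2 (tops now [1, 2, 7])
8 → new pile 4 (tops now [1, 2, 7, 8])
9 → new pile 5 (tops now [1, 2, 7, 8, 9])
4 → pile 3 (tops now [1, 2, 4, 8, 9])
Five piles.

5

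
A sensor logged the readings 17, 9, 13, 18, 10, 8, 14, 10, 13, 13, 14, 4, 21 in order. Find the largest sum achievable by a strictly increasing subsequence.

Let S[i] be the best sum of a strictly increasing subsequence ending at i:
i:      1  2  3  4  5  6  7  8  9 10 11 12 13
a[i]:  17  9 13 18 10  8 14 10 13 13 14  4 21
S:     17  9 22 40 19  8 36 19 32 32 46  4 67
Maximum is 67 (e.g. 9 + 10 + 13 + 14 + 21).

67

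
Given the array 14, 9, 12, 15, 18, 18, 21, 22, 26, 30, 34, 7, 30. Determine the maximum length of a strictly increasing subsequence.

Track the smallest tail for each achievable length (strict):
14 → extends → [14]
9 → replaces 14 → [9]
12 → extends → [9, 12]
15 → extends → [9, 12, 15]
18 → extends → [9, 12, 15, 18]
18 → already a tail → [9, 12, 15, 18]
21 → extends → [9, 12, 15, 18, 21]
22 → extends → [9, 12, 15, 18, 21, 22]
26 → extends → [9, 12, 15, 18, 21, 22, 26]
30 → extends → [9, 12, 15, 18, 21, 22, 26, 30]
34 → extends → [9, 12, 15, 18, 21, 22, 26, 30, 34]
7 → replaces 9 → [7, 12, 15, 18, 21, 22, 26, 30, 34]
30 → already a tail → [7, 12, 15, 18, 21, 22, 26, 30, 34]
Nine tails, so the longest strictly increasing subsequence has length 9 (e.g. 9, 12, 15, 18, 21, 22, 26, 30, 34).

9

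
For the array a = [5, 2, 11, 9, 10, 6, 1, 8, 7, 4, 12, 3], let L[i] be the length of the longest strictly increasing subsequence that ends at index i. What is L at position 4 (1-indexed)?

2

dp[i] = 1 + max{dp[j] : j<i, a[j]<a[i]} (or 1 if no such j):
i:      1  2  3  4  5  6  7  8  9 10 11 12
a[i]:   5  2 11  9 10  6  1  8  7  4 12  3
dp:     1  1  2  2  3  2  1  3  3  2  4  2
At index 4 the value is 2.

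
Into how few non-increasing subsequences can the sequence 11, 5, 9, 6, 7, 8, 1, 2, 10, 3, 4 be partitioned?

5

Place each on the leftmost legal pile:
11 → new pile 1 (tops now [11])
5 → pile 1 (tops now [5])
9 → new pile 2 (tops now [5, 9])
6 → pile 2 (tops now [5, 6])
7 → new pile 3 (tops now [5, 6, 7])
8 → new pile 4 (tops now [5, 6, 7, 8])
1 → pile 1 (tops now [1, 6, 7, 8])
2 → pile 2 (tops now [1, 2, 7, 8])
10 → new pile 5 (tops now [1, 2, 7, 8, 10])
3 → pile 3 (tops now [1, 2, 3, 8, 10])
4 → pile 4 (tops now [1, 2, 3, 4, 10])
Five piles.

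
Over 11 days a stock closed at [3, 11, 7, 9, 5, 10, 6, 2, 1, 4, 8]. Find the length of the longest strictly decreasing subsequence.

Let dp[i] be the longest strictly decreasing subsequence ending at i:
i:      1  2  3  4  5  6  7  8  9 10 11
a[i]:   3 11  7  9  5 10  6  2  1  4  8
dp:     1  1  2  2  3  2  3  4  5  4  3
Maximum is 5.

5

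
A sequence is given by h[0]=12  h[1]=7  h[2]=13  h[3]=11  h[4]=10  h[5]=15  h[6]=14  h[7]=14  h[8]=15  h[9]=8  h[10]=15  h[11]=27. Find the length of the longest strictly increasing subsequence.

5

Track the smallest tail for each achievable length (strict):
12 → extends → [12]
7 → replaces 12 → [7]
13 → extends → [7, 13]
11 → replaces 13 → [7, 11]
10 → replaces 11 → [7, 10]
15 → extends → [7, 10, 15]
14 → replaces 15 → [7, 10, 14]
14 → already a tail → [7, 10, 14]
15 → extends → [7, 10, 14, 15]
8 → replaces 10 → [7, 8, 14, 15]
15 → already a tail → [7, 8, 14, 15]
27 → extends → [7, 8, 14, 15, 27]
Five tails, so the longest strictly increasing subsequence has length 5 (e.g. 12, 13, 14, 15, 27).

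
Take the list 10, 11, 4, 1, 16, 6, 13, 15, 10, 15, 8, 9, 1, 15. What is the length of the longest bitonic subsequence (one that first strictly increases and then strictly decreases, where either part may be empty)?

7

inc[i] = longest strictly increasing subsequence ending at i; dec[i] = longest strictly decreasing subsequence starting at i:
i:      1  2  3  4  5  6  7  8  9 10 11 12 13 14
a[i]:  10 11  4  1 16  6 13 15 10 15  8  9  1 15
inc:    1  2  1  1  3  2  3  4  3  4  3  4  1  5
dec:    3  4  2  1  5  2  4  4  3  3  2  2  1  1
Best peak at i=5 (value 16): inc=3, dec=5, length 3+5−1 = 7.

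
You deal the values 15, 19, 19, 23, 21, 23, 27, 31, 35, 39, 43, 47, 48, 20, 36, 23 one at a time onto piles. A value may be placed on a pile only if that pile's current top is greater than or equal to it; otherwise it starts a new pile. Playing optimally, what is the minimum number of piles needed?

Place each on the leftmost legal pile:
15 → new pile 1 (tops now [15])
19 → new pile 2 (tops now [15, 19])
19 → pile 2 (tops now [15, 19])
23 → new pile 3 (tops now [15, 19, 23])
21 → pile 3 (tops now [15, 19, 21])
23 → new pile 4 (tops now [15, 19, 21, 23])
27 → new pile 5 (tops now [15, 19, 21, 23, 27])
31 → new pile 6 (tops now [15, 19, 21, 23, 27, 31])
35 → new pile 7 (tops now [15, 19, 21, 23, 27, 31, 35])
39 → new pile 8 (tops now [15, 19, 21, 23, 27, 31, 35, 39])
43 → new pile 9 (tops now [15, 19, 21, 23, 27, 31, 35, 39, 43])
47 → new pile 10 (tops now [15, 19, 21, 23, 27, 31, 35, 39, 43, 47])
48 → new pile 11 (tops now [15, 19, 21, 23, 27, 31, 35, 39, 43, 47, 48])
20 → pile 3 (tops now [15, 19, 20, 23, 27, 31, 35, 39, 43, 47, 48])
36 → pile 8 (tops now [15, 19, 20, 23, 27, 31, 35, 36, 43, 47, 48])
23 → pile 4 (tops now [15, 19, 20, 23, 27, 31, 35, 36, 43, 47, 48])
Eleven piles.

11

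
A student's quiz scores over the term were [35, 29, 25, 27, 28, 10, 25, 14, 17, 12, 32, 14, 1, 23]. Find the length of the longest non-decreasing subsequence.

4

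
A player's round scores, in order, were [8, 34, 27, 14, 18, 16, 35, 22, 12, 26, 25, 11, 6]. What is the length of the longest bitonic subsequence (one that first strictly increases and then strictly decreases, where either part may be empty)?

inc[i] = longest strictly increasing subsequence ending at i; dec[i] = longest strictly decreasing subsequence starting at i:
i:      1  2  3  4  5  6  7  8  9 10 11 12 13
a[i]:   8 34 27 14 18 16 35 22 12 26 25 11  6
inc:    1  2  2  2  3  3  4  4  2  5  5  2  1
dec:    2  7  6  4  5  4  5  4  3  4  3  2  1
Best peak at i=2 (value 34): inc=2, dec=7, length 2+7−1 = 8.

8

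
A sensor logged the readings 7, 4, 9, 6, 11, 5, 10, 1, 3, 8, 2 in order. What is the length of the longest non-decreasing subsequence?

3

Track the smallest tail for each achievable length (allowing ties):
7 → extends → [7]
4 → replaces 7 → [4]
9 → extends → [4, 9]
6 → replaces 9 → [4, 6]
11 → extends → [4, 6, 11]
5 → replaces 6 → [4, 5, 11]
10 → replaces 11 → [4, 5, 10]
1 → replaces 4 → [1, 5, 10]
3 → replaces 5 → [1, 3, 10]
8 → replaces 10 → [1, 3, 8]
2 → replaces 3 → [1, 2, 8]
Three tails, so the longest non-decreasing subsequence has length 3 (e.g. 7, 9, 11).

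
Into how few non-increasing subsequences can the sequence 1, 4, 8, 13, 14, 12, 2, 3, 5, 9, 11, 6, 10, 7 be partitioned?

The minimum number of non-increasing subsequences covering a sequence equals the length of its longest strictly increasing subsequence.
LIS length is 6 (e.g. 1, 2, 3, 5, 9, 11), so 6 piles are needed.

6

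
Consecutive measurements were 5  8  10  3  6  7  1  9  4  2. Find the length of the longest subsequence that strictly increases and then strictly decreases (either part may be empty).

inc[i] = longest strictly increasing subsequence ending at i; dec[i] = longest strictly decreasing subsequence starting at i:
i:      1  2  3  4  5  6  7  8  9 10
a[i]:   5  8 10  3  6  7  1  9  4  2
inc:    1  2  3  1  2  3  1  4  2  2
dec:    3  4  4  2  3  3  1  3  2  1
Best peak at i=3 (value 10): inc=3, dec=4, length 3+4−1 = 6.

6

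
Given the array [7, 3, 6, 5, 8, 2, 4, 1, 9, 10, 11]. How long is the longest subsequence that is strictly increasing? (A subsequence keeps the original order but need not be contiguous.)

6

Let dp[i] be the length of the longest such subsequence ending at index i:
i:      1  2  3  4  5  6  7  8  9 10 11
a[i]:   7  3  6  5  8  2  4  1  9 10 11
dp:     1  1  2  2  3  1  2  1  4  5  6
Maximum dp value is 6.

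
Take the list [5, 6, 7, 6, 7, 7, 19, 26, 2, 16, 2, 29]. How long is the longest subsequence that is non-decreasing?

8

Track the smallest tail for each achievable length (allowing ties):
5 → extends → [5]
6 → extends → [5, 6]
7 → extends → [5, 6, 7]
6 → replaces 7 → [5, 6, 6]
7 → extends → [5, 6, 6, 7]
7 → extends → [5, 6, 6, 7, 7]
19 → extends → [5, 6, 6, 7, 7, 19]
26 → extends → [5, 6, 6, 7, 7, 19, 26]
2 → replaces 5 → [2, 6, 6, 7, 7, 19, 26]
16 → replaces 19 → [2, 6, 6, 7, 7, 16, 26]
2 → replaces 6 → [2, 2, 6, 7, 7, 16, 26]
29 → extends → [2, 2, 6, 7, 7, 16, 26, 29]
Eight tails, so the longest non-decreasing subsequence has length 8 (e.g. 5, 6, 7, 7, 7, 19, 26, 29).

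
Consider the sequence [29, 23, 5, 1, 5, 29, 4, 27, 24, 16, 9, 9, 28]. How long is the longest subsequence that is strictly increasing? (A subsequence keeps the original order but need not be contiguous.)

Track the smallest tail for each achievable length (strict):
29 → extends → [29]
23 → replaces 29 → [23]
5 → replaces 23 → [5]
1 → replaces 5 → [1]
5 → extends → [1, 5]
29 → extends → [1, 5, 29]
4 → replaces 5 → [1, 4, 29]
27 → replaces 29 → [1, 4, 27]
24 → replaces 27 → [1, 4, 24]
16 → replaces 24 → [1, 4, 16]
9 → replaces 16 → [1, 4, 9]
9 → already a tail → [1, 4, 9]
28 → extends → [1, 4, 9, 28]
Four tails, so the longest strictly increasing subsequence has length 4 (e.g. 1, 5, 27, 28).

4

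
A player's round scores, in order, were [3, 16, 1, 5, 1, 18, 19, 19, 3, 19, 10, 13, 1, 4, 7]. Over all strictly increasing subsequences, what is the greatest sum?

Let S[i] be the best sum of a strictly increasing subsequence ending at i:
i:      1  2  3  4  5  6  7  8  9 10 11 12 13 14 15
a[i]:   3 16  1  5  1 18 19 19  3 19 10 13  1  4  7
S:      3 19  1  8  1 37 56 56  4 56 18 31  1  8 15
Maximum is 56 (e.g. 3 + 16 + 18 + 19).

56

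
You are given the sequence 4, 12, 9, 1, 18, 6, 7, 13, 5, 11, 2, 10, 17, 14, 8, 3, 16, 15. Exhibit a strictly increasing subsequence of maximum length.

4, 6, 7, 13, 14, 16

Patience tails give the LIS length; then backtrack through the dp parents:
4 → extends → [4]
12 → extends → [4, 12]
9 → replaces 12 → [4, 9]
1 → replaces 4 → [1, 9]
18 → extends → [1, 9, 18]
6 → replaces 9 → [1, 6, 18]
7 → replaces 18 → [1, 6, 7]
13 → extends → [1, 6, 7, 13]
5 → replaces 6 → [1, 5, 7, 13]
11 → replaces 13 → [1, 5, 7, 11]
2 → replaces 5 → [1, 2, 7, 11]
10 → replaces 11 → [1, 2, 7, 10]
17 → extends → [1, 2, 7, 10, 17]
14 → replaces 17 → [1, 2, 7, 10, 14]
8 → replaces 10 → [1, 2, 7, 8, 14]
3 → replaces 7 → [1, 2, 3, 8, 14]
16 → extends → [1, 2, 3, 8, 14, 16]
15 → replaces 16 → [1, 2, 3, 8, 14, 15]
Length 6; one witness is 4, 6, 7, 13, 14, 16.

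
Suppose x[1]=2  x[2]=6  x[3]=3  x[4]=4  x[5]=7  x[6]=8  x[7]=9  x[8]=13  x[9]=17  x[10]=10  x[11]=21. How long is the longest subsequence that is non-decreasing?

9

Let dp[i] be the length of the longest such subsequence ending at index i:
i:      1  2  3  4  5  6  7  8  9 10 11
x[i]:   2  6  3  4  7  8  9 13 17 10 21
dp:     1  2  2  3  4  5  6  7  8  7  9
Maximum dp value is 9.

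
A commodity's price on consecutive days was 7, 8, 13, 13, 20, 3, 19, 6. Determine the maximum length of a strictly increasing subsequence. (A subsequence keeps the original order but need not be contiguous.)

4

Let dp[i] be the length of the longest such subsequence ending at index i:
i:      1  2  3  4  5  6  7  8
a[i]:   7  8 13 13 20  3 19  6
dp:     1  2  3  3  4  1  4  2
Maximum dp value is 4.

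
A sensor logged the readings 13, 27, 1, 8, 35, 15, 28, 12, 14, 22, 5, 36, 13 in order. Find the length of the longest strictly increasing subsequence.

Track the smallest tail for each achievable length (strict):
13 → extends → [13]
27 → extends → [13, 27]
1 → replaces 13 → [1, 27]
8 → replaces 27 → [1, 8]
35 → extends → [1, 8, 35]
15 → replaces 35 → [1, 8, 15]
28 → extends → [1, 8, 15, 28]
12 → replaces 15 → [1, 8, 12, 28]
14 → replaces 28 → [1, 8, 12, 14]
22 → extends → [1, 8, 12, 14, 22]
5 → replaces 8 → [1, 5, 12, 14, 22]
36 → extends → [1, 5, 12, 14, 22, 36]
13 → replaces 14 → [1, 5, 12, 13, 22, 36]
Six tails, so the longest strictly increasing subsequence has length 6 (e.g. 1, 8, 12, 14, 22, 36).

6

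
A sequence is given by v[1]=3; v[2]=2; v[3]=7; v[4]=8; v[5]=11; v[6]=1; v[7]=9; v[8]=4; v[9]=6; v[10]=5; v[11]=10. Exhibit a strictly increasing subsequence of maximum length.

3, 7, 8, 9, 10

Patience tails give the LIS length; then backtrack through the dp parents:
3 → extends → [3]
2 → replaces 3 → [2]
7 → extends → [2, 7]
8 → extends → [2, 7, 8]
11 → extends → [2, 7, 8, 11]
1 → replaces 2 → [1, 7, 8, 11]
9 → replaces 11 → [1, 7, 8, 9]
4 → replaces 7 → [1, 4, 8, 9]
6 → replaces 8 → [1, 4, 6, 9]
5 → replaces 6 → [1, 4, 5, 9]
10 → extends → [1, 4, 5, 9, 10]
Length 5; one witness is 3, 7, 8, 9, 10.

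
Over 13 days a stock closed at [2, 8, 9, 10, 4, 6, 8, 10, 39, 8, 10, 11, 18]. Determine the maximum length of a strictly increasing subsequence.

Let dp[i] be the length of the longest such subsequence ending at index i:
i:      1  2  3  4  5  6  7  8  9 10 11 12 13
a[i]:   2  8  9 10  4  6  8 10 39  8 10 11 18
dp:     1  2  3  4  2  3  4  5  6  4  5  6  7
Maximum dp value is 7.

7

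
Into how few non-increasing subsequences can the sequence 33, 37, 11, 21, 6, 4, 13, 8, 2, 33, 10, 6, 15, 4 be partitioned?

4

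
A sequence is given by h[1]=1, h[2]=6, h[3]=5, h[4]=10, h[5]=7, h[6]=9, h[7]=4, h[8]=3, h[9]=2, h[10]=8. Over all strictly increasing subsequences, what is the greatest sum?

23

Let S[i] be the best sum of a strictly increasing subsequence ending at i:
i:      1  2  3  4  5  6  7  8  9 10
h[i]:   1  6  5 10  7  9  4  3  2  8
S:      1  7  6 17 14 23  5  4  3 22
Maximum is 23 (e.g. 1 + 6 + 7 + 9).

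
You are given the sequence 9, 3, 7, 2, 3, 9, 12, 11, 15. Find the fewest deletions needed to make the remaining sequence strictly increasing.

4

Fewest deletions = n − (longest strictly increasing subsequence).
i:      1  2  3  4  5  6  7  8  9
a[i]:   9  3  7  2  3  9 12 11 15
dp:     1  1  2  1  2  3  4  4  5
max dp = 5, so deletions = 9 − 5 = 4.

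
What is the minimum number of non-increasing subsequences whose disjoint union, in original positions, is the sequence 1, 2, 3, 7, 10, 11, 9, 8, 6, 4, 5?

6

The minimum number of non-increasing subsequences covering a sequence equals the length of its longest strictly increasing subsequence.
LIS length is 6 (e.g. 1, 2, 3, 7, 10, 11), so 6 piles are needed.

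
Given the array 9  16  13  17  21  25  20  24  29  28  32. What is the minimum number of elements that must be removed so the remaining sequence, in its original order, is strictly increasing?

Fewest deletions = n − (longest strictly increasing subsequence).
Patience tails:
9 → extends → [9]
16 → extends → [9, 16]
13 → replaces 16 → [9, 13]
17 → extends → [9, 13, 17]
21 → extends → [9, 13, 17, 21]
25 → extends → [9, 13, 17, 21, 25]
20 → replaces 21 → [9, 13, 17, 20, 25]
24 → replaces 25 → [9, 13, 17, 20, 24]
29 → extends → [9, 13, 17, 20, 24, 29]
28 → replaces 29 → [9, 13, 17, 20, 24, 28]
32 → extends → [9, 13, 17, 20, 24, 28, 32]
Longest strictly increasing subsequence has length 7, so deletions = 11 − 7 = 4.

4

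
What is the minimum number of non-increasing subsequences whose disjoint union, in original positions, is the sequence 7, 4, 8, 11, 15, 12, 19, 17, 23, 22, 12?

The minimum number of non-increasing subsequences covering a sequence equals the length of its longest strictly increasing subsequence.
LIS length is 6 (e.g. 7, 8, 11, 15, 19, 23), so 6 piles are needed.

6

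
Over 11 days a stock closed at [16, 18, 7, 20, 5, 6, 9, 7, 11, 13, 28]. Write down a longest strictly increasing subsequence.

5, 6, 9, 11, 13, 28

Patience tails give the LIS length; then backtrack through the dp parents:
16 → extends → [16]
18 → extends → [16, 18]
7 → replaces 16 → [7, 18]
20 → extends → [7, 18, 20]
5 → replaces 7 → [5, 18, 20]
6 → replaces 18 → [5, 6, 20]
9 → replaces 20 → [5, 6, 9]
7 → replaces 9 → [5, 6, 7]
11 → extends → [5, 6, 7, 11]
13 → extends → [5, 6, 7, 11, 13]
28 → extends → [5, 6, 7, 11, 13, 28]
Length 6; one witness is 5, 6, 9, 11, 13, 28.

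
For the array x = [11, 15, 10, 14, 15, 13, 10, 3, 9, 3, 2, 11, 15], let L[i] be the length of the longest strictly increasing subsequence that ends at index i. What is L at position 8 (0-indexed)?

2

dp[i] = 1 + max{dp[j] : j<i, x[j]<x[i]} (or 1 if no such j):
i:      0  1  2  3  4  5  6  7  8  9 10 11 12
x[i]:  11 15 10 14 15 13 10  3  9  3  2 11 15
dp:     1  2  1  2  3  2  1  1  2  1  1  3  4
At index 8 the value is 2.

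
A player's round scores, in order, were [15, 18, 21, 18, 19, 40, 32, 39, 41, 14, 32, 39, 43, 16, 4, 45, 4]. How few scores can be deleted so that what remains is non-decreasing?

Fewest deletions = n − (longest non-decreasing subsequence).
i:      1  2  3  4  5  6  7  8  9 10 11 12 13 14 15 16 17
a[i]:  15 18 21 18 19 40 32 39 41 14 32 39 43 16  4 45  4
dp:     1  2  3  3  4  5  5  6  7  1  6  7  8  2  1  9  2
max dp = 9, so deletions = 17 − 9 = 8.

8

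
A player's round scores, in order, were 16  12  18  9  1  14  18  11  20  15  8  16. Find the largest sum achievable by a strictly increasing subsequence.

Let S[i] be the best sum of a strictly increasing subsequence ending at i:
i:      1  2  3  4  5  6  7  8  9 10 11 12
a[i]:  16 12 18  9  1 14 18 11 20 15  8 16
S:     16 12 34  9  1 26 44 20 64 41  9 57
Maximum is 64 (e.g. 12 + 14 + 18 + 20).

64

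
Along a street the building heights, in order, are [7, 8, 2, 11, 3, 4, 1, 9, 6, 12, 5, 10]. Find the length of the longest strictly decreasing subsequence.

4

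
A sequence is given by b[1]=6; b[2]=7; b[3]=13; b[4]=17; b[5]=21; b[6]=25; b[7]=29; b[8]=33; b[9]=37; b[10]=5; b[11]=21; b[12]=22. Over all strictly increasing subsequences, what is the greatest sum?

188

Let S[i] be the best sum of a strictly increasing subsequence ending at i:
i:       1   2   3   4   5   6   7   8   9  10  11  12
b[i]:    6   7  13  17  21  25  29  33  37   5  21  22
S:       6  13  26  43  64  89 118 151 188   5  64  86
Maximum is 188 (e.g. 6 + 7 + 13 + 17 + 21 + 25 + 29 + 33 + 37).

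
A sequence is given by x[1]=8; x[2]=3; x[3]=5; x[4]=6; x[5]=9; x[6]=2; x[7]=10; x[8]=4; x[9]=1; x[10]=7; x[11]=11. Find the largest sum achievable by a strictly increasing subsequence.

44

Let S[i] be the best sum of a strictly increasing subsequence ending at i:
i:      1  2  3  4  5  6  7  8  9 10 11
x[i]:   8  3  5  6  9  2 10  4  1  7 11
S:      8  3  8 14 23  2 33  7  1 21 44
Maximum is 44 (e.g. 3 + 5 + 6 + 9 + 10 + 11).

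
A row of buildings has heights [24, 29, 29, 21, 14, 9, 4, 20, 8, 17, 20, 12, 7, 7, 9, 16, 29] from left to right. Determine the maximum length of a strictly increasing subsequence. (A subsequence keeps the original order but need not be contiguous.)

Track the smallest tail for each achievable length (strict):
24 → extends → [24]
29 → extends → [24, 29]
29 → already a tail → [24, 29]
21 → replaces 24 → [21, 29]
14 → replaces 21 → [14, 29]
9 → replaces 14 → [9, 29]
4 → replaces 9 → [4, 29]
20 → replaces 29 → [4, 20]
8 → replaces 20 → [4, 8]
17 → extends → [4, 8, 17]
20 → extends → [4, 8, 17, 20]
12 → replaces 17 → [4, 8, 12, 20]
7 → replaces 8 → [4, 7, 12, 20]
7 → already a tail → [4, 7, 12, 20]
9 → replaces 12 → [4, 7, 9, 20]
16 → replaces 20 → [4, 7, 9, 16]
29 → extends → [4, 7, 9, 16, 29]
Five tails, so the longest strictly increasing subsequence has length 5 (e.g. 4, 8, 17, 20, 29).

5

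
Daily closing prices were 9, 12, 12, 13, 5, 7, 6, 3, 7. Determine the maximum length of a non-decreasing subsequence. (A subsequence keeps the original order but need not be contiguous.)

4

Track the smallest tail for each achievable length (allowing ties):
9 → extends → [9]
12 → extends → [9, 12]
12 → extends → [9, 12, 12]
13 → extends → [9, 12, 12, 13]
5 → replaces 9 → [5, 12, 12, 13]
7 → replaces 12 → [5, 7, 12, 13]
6 → replaces 7 → [5, 6, 12, 13]
3 → replaces 5 → [3, 6, 12, 13]
7 → replaces 12 → [3, 6, 7, 13]
Four tails, so the longest non-decreasing subsequence has length 4 (e.g. 9, 12, 12, 13).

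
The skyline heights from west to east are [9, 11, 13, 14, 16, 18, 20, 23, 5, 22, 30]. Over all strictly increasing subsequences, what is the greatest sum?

Let S[i] be the best sum of a strictly increasing subsequence ending at i:
i:       1   2   3   4   5   6   7   8   9  10  11
a[i]:    9  11  13  14  16  18  20  23   5  22  30
S:       9  20  33  47  63  81 101 124   5 123 154
Maximum is 154 (e.g. 9 + 11 + 13 + 14 + 16 + 18 + 20 + 23 + 30).

154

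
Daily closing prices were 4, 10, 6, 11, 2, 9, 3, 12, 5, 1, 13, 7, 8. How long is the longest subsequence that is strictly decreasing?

Negate each value so 'decreasing' becomes 'increasing', then run patience tails on the negated sequence:
-4 → extends → [-4]
-10 → replaces -4 → [-10]
-6 → extends → [-10, -6]
-11 → replaces -10 → [-11, -6]
-2 → extends → [-11, -6, -2]
-9 → replaces -6 → [-11, -9, -2]
-3 → replaces -2 → [-11, -9, -3]
-12 → replaces -11 → [-12, -9, -3]
-5 → replaces -3 → [-12, -9, -5]
-1 → extends → [-12, -9, -5, -1]
-13 → replaces -12 → [-13, -9, -5, -1]
-7 → replaces -5 → [-13, -9, -7, -1]
-8 → replaces -7 → [-13, -9, -8, -1]
Four tails, so the longest strictly decreasing subsequence of the original has length 4.

4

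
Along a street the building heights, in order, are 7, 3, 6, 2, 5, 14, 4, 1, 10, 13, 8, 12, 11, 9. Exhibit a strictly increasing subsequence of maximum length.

3, 6, 10, 13

Patience tails give the LIS length; then backtrack through the dp parents:
7 → extends → [7]
3 → replaces 7 → [3]
6 → extends → [3, 6]
2 → replaces 3 → [2, 6]
5 → replaces 6 → [2, 5]
14 → extends → [2, 5, 14]
4 → replaces 5 → [2, 4, 14]
1 → replaces 2 → [1, 4, 14]
10 → replaces 14 → [1, 4, 10]
13 → extends → [1, 4, 10, 13]
8 → replaces 10 → [1, 4, 8, 13]
12 → replaces 13 → [1, 4, 8, 12]
11 → replaces 12 → [1, 4, 8, 11]
9 → replaces 11 → [1, 4, 8, 9]
Length 4; one witness is 3, 6, 10, 13.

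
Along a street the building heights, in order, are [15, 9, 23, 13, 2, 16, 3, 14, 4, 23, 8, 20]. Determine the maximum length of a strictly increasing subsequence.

Track the smallest tail for each achievable length (strict):
15 → extends → [15]
9 → replaces 15 → [9]
23 → extends → [9, 23]
13 → replaces 23 → [9, 13]
2 → replaces 9 → [2, 13]
16 → extends → [2, 13, 16]
3 → replaces 13 → [2, 3, 16]
14 → replaces 16 → [2, 3, 14]
4 → replaces 14 → [2, 3, 4]
23 → extends → [2, 3, 4, 23]
8 → replaces 23 → [2, 3, 4, 8]
20 → extends → [2, 3, 4, 8, 20]
Five tails, so the longest strictly increasing subsequence has length 5 (e.g. 2, 3, 4, 8, 20).

5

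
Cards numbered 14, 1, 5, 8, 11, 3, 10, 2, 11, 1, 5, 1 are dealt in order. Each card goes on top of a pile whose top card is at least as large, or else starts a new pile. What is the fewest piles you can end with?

5

Place each on the leftmost legal pile:
14 → new pile 1 (tops now [14])
1 → pile 1 (tops now [1])
5 → new pile 2 (tops now [1, 5])
8 → new pile 3 (tops now [1, 5, 8])
11 → new pile 4 (tops now [1, 5, 8, 11])
3 → pile 2 (tops now [1, 3, 8, 11])
10 → pile 4 (tops now [1, 3, 8, 10])
2 → pile 2 (tops now [1, 2, 8, 10])
11 → new pile 5 (tops now [1, 2, 8, 10, 11])
1 → pile 1 (tops now [1, 2, 8, 10, 11])
5 → pile 3 (tops now [1, 2, 5, 10, 11])
1 → pile 1 (tops now [1, 2, 5, 10, 11])
Five piles.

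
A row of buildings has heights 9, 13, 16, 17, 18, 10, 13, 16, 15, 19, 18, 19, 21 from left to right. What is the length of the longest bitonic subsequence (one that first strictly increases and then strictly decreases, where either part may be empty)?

inc[i] = longest strictly increasing subsequence ending at i; dec[i] = longest strictly decreasing subsequence starting at i:
i:      1  2  3  4  5  6  7  8  9 10 11 12 13
a[i]:   9 13 16 17 18 10 13 16 15 19 18 19 21
inc:    1  2  3  4  5  2  3  4  4  6  5  6  7
dec:    1  2  2  3  3  1  1  2  1  2  1  1  1
Best peak at i=5 (value 18): inc=5, dec=3, length 5+3−1 = 7.

7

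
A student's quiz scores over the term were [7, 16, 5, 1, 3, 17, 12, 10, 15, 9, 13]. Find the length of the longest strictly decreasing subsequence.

4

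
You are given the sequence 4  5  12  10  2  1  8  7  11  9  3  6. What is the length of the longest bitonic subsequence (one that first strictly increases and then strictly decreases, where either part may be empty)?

inc[i] = longest strictly increasing subsequence ending at i; dec[i] = longest strictly decreasing subsequence starting at i:
i:      1  2  3  4  5  6  7  8  9 10 11 12
a[i]:   4  5 12 10  2  1  8  7 11  9  3  6
inc:    1  2  3  3  1  1  3  3  4  4  2  3
dec:    3  3  5  4  2  1  3  2  3  2  1  1
Best peak at i=3 (value 12): inc=3, dec=5, length 3+5−1 = 7.

7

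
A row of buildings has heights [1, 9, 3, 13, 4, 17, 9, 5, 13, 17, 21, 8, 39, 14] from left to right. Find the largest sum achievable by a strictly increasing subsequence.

107

Let S[i] be the best sum of a strictly increasing subsequence ending at i:
i:       1   2   3   4   5   6   7   8   9  10  11  12  13  14
a[i]:    1   9   3  13   4  17   9   5  13  17  21   8  39  14
S:       1  10   4  23   8  40  17  13  30  47  68  21 107  44
Maximum is 107 (e.g. 1 + 3 + 4 + 9 + 13 + 17 + 21 + 39).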